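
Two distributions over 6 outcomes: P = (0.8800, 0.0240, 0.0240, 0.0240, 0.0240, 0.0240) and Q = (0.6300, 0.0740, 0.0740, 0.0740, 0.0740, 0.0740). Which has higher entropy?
Q

P is highly concentrated on one outcome (88%), making it nearly deterministic. Q spreads its mass more evenly (max 63%). The more spread-out distribution has higher entropy: H(P) ≈ 0.808 bits, H(Q) ≈ 1.810 bits.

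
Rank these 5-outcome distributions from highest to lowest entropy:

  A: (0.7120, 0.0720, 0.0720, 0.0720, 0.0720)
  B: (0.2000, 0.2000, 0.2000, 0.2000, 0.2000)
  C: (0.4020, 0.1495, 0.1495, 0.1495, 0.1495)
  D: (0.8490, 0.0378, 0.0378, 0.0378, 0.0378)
B > C > A > D

Key insight: Entropy is maximized by uniform distributions and minimized by concentrated distributions.

Entropies:
  H(A) = 1.4421 bits
  H(B) = 2.3219 bits
  H(C) = 2.1681 bits
  H(D) = 0.9143 bits

Ranking: B > C > A > D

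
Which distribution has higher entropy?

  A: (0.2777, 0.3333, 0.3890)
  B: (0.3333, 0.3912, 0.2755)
A

Both distributions are close to uniform, making this a harder comparison.

H(A) = 1.5715 bits
H(B) = 1.5704 bits

The distribution closer to uniform has higher entropy.
Answer: A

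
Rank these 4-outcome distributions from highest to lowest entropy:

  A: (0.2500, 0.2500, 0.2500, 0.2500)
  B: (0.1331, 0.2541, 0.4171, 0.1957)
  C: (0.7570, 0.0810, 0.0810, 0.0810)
A > B > C

Key insight: Entropy is maximized by uniform distributions and minimized by concentrated distributions.

- Uniform distributions have maximum entropy log₂(4) = 2.0000 bits
- The more "peaked" or concentrated a distribution, the lower its entropy

Entropies:
  H(A) = 2.0000 bits
  H(B) = 1.8762 bits
  H(C) = 1.1851 bits

Ranking: A > B > C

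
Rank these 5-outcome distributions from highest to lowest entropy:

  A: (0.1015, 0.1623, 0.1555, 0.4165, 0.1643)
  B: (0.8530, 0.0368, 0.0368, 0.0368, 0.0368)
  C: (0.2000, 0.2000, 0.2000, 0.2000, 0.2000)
C > A > B

Key insight: Entropy is maximized by uniform distributions and minimized by concentrated distributions.

- Uniform distributions have maximum entropy log₂(5) = 2.3219 bits
- The more "peaked" or concentrated a distribution, the lower its entropy

Entropies:
  H(A) = 2.1326 bits
  H(B) = 0.8963 bits
  H(C) = 2.3219 bits

Ranking: C > A > B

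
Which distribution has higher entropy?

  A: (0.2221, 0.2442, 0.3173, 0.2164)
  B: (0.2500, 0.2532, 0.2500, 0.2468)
B

Both distributions are close to uniform, making this a harder comparison.

H(A) = 1.9821 bits
H(B) = 1.9999 bits

The distribution closer to uniform has higher entropy.
Answer: B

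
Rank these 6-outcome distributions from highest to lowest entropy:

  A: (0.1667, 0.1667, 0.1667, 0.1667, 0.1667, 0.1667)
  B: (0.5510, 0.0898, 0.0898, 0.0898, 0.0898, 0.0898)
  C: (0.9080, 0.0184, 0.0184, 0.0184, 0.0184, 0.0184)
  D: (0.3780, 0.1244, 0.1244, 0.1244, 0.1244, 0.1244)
A > D > B > C

Key insight: Entropy is maximized by uniform distributions and minimized by concentrated distributions.

Entropies:
  H(A) = 2.5850 bits
  H(B) = 2.0350 bits
  H(C) = 0.6567 bits
  H(D) = 2.4009 bits

Ranking: A > D > B > C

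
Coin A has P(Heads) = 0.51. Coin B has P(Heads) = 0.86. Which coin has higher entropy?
A

For binary distributions, entropy is maximized at p=0.5 and decreases as p moves toward 0 or 1.

H(A) = H(0.51) = 0.9997 bits
H(B) = H(0.86) = 0.5842 bits

Distribution A (p=0.51) is closer to uniform (p=0.5), so it has higher entropy.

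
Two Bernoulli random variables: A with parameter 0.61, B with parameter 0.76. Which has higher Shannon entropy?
A

For binary distributions, entropy is maximized at p=0.5 and decreases as p moves toward 0 or 1.

H(A) = H(0.61) = 0.9648 bits
H(B) = H(0.76) = 0.7950 bits

Distribution A (p=0.61) is closer to uniform (p=0.5), so it has higher entropy.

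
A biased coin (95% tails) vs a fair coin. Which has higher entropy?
Fair coin

The fair coin is uniform (p=0.5), maximizing binary entropy at 1 bit. The biased coin has H(0.95) ≈ 0.286 bits — its outcome is more predictable, so its entropy is lower.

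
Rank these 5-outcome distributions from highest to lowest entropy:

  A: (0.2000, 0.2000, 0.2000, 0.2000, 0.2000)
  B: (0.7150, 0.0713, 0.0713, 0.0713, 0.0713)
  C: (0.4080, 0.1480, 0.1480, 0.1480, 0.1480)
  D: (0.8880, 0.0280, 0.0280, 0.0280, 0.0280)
A > C > B > D

Key insight: Entropy is maximized by uniform distributions and minimized by concentrated distributions.

Entropies:
  H(A) = 2.3219 bits
  H(B) = 1.4322 bits
  H(C) = 2.1594 bits
  H(D) = 0.7299 bits

Ranking: A > C > B > D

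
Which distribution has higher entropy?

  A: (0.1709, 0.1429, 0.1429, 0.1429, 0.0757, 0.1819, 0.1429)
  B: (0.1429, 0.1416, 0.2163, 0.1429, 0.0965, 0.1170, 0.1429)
A

Both distributions are close to uniform, making this a harder comparison.

H(A) = 2.7690 bits
H(B) = 2.7680 bits

The distribution closer to uniform has higher entropy.
Answer: A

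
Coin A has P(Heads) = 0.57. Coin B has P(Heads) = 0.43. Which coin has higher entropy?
Equal

For binary distributions, entropy is maximized at p=0.5 and decreases as p moves toward 0 or 1.

H(A) = H(0.57) = 0.9858 bits
H(B) = H(0.43) = 0.9858 bits

Both distributions are equally far from uniform (|0.57-0.5| = |0.43-0.5|), so they have the same entropy.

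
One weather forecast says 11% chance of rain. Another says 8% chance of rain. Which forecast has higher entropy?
11% forecast

Treat each forecast as a Bernoulli distribution. Binary entropy is maximized at p=0.5 and falls off symmetrically toward 0 or 1. The 11% forecast is closer to 50%, so it is more uncertain. H(11%) ≈ 0.500 bits, H(8%) ≈ 0.402 bits.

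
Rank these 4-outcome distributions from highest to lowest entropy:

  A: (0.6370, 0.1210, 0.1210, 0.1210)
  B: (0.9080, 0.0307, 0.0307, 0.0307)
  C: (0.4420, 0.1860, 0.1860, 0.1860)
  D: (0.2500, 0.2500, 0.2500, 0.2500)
D > C > A > B

Key insight: Entropy is maximized by uniform distributions and minimized by concentrated distributions.

Entropies:
  H(A) = 1.5205 bits
  H(B) = 0.5889 bits
  H(C) = 1.8747 bits
  H(D) = 2.0000 bits

Ranking: D > C > A > B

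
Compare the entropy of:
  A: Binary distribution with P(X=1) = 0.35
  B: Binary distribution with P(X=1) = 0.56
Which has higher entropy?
B

For binary distributions, entropy is maximized at p=0.5 and decreases as p moves toward 0 or 1.

H(A) = H(0.35) = 0.9341 bits
H(B) = H(0.56) = 0.9896 bits

Distribution B (p=0.56) is closer to uniform (p=0.5), so it has higher entropy.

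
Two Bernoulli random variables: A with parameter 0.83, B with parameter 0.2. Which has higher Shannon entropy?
B

For binary distributions, entropy is maximized at p=0.5 and decreases as p moves toward 0 or 1.

H(A) = H(0.83) = 0.6577 bits
H(B) = H(0.2) = 0.7219 bits

Distribution B (p=0.2) is closer to uniform (p=0.5), so it has higher entropy.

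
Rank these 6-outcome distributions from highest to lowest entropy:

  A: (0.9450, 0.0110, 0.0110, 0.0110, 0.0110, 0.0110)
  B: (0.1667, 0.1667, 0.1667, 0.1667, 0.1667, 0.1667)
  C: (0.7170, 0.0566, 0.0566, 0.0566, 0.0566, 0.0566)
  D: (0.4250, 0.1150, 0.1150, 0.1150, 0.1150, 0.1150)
B > D > C > A

Key insight: Entropy is maximized by uniform distributions and minimized by concentrated distributions.

Entropies:
  H(A) = 0.4350 bits
  H(B) = 2.5850 bits
  H(C) = 1.5166 bits
  H(D) = 2.3188 bits

Ranking: B > D > C > A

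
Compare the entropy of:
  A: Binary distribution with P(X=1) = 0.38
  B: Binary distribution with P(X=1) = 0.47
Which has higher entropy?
B

For binary distributions, entropy is maximized at p=0.5 and decreases as p moves toward 0 or 1.

H(A) = H(0.38) = 0.9580 bits
H(B) = H(0.47) = 0.9974 bits

Distribution B (p=0.47) is closer to uniform (p=0.5), so it has higher entropy.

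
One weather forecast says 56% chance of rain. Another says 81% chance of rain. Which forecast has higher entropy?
56% forecast

Treat each forecast as a Bernoulli distribution. Binary entropy is maximized at p=0.5 and falls off symmetrically toward 0 or 1. The 56% forecast is closer to 50%, so it is more uncertain. H(56%) ≈ 0.990 bits, H(81%) ≈ 0.701 bits.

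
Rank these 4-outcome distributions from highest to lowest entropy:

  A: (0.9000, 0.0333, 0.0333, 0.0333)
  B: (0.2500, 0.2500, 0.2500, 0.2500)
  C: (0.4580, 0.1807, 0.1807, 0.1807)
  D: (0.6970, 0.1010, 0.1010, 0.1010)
B > C > D > A

Key insight: Entropy is maximized by uniform distributions and minimized by concentrated distributions.

Entropies:
  H(A) = 0.6275 bits
  H(B) = 2.0000 bits
  H(C) = 1.8540 bits
  H(D) = 1.3652 bits

Ranking: B > C > D > A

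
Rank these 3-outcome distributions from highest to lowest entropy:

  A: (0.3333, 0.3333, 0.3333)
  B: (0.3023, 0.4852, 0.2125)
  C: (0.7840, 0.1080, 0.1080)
A > B > C

Key insight: Entropy is maximized by uniform distributions and minimized by concentrated distributions.

- Uniform distributions have maximum entropy log₂(3) = 1.5850 bits
- The more "peaked" or concentrated a distribution, the lower its entropy

Entropies:
  H(A) = 1.5850 bits
  H(B) = 1.5028 bits
  H(C) = 0.9688 bits

Ranking: A > B > C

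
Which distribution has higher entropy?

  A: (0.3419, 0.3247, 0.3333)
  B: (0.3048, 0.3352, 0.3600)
A

Both distributions are close to uniform, making this a harder comparison.

H(A) = 1.5846 bits
H(B) = 1.5816 bits

The distribution closer to uniform has higher entropy.
Answer: A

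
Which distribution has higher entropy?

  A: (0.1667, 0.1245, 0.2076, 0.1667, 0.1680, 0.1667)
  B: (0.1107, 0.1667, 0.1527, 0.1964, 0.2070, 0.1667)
A

Both distributions are close to uniform, making this a harder comparison.

H(A) = 2.5698 bits
H(B) = 2.5585 bits

The distribution closer to uniform has higher entropy.
Answer: A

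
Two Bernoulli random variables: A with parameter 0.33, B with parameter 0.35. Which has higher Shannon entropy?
B

For binary distributions, entropy is maximized at p=0.5 and decreases as p moves toward 0 or 1.

H(A) = H(0.33) = 0.9149 bits
H(B) = H(0.35) = 0.9341 bits

Distribution B (p=0.35) is closer to uniform (p=0.5), so it has higher entropy.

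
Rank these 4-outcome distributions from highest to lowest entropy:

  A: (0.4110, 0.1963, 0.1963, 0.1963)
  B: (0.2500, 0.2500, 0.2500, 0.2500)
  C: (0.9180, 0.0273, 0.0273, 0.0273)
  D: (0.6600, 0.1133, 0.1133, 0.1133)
B > A > D > C

Key insight: Entropy is maximized by uniform distributions and minimized by concentrated distributions.

Entropies:
  H(A) = 1.9106 bits
  H(B) = 2.0000 bits
  H(C) = 0.5392 bits
  H(D) = 1.4637 bits

Ranking: B > A > D > C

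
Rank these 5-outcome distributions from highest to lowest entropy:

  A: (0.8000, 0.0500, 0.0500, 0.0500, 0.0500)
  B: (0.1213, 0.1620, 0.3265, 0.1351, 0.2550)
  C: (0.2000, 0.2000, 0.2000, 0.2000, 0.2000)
C > B > A

Key insight: Entropy is maximized by uniform distributions and minimized by concentrated distributions.

- Uniform distributions have maximum entropy log₂(5) = 2.3219 bits
- The more "peaked" or concentrated a distribution, the lower its entropy

Entropies:
  H(A) = 1.1219 bits
  H(B) = 2.2148 bits
  H(C) = 2.3219 bits

Ranking: C > B > A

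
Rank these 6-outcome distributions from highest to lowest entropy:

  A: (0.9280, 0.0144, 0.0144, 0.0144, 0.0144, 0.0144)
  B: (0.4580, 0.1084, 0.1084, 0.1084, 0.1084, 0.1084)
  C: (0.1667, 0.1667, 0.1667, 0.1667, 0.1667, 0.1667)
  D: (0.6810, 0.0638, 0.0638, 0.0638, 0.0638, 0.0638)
C > B > D > A

Key insight: Entropy is maximized by uniform distributions and minimized by concentrated distributions.

Entropies:
  H(A) = 0.5405 bits
  H(B) = 2.2534 bits
  H(C) = 2.5850 bits
  H(D) = 1.6440 bits

Ranking: C > B > D > A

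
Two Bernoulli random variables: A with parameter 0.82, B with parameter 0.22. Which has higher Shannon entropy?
B

For binary distributions, entropy is maximized at p=0.5 and decreases as p moves toward 0 or 1.

H(A) = H(0.82) = 0.6801 bits
H(B) = H(0.22) = 0.7602 bits

Distribution B (p=0.22) is closer to uniform (p=0.5), so it has higher entropy.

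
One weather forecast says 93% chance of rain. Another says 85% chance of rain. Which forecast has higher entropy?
85% forecast

Treat each forecast as a Bernoulli distribution. Binary entropy is maximized at p=0.5 and falls off symmetrically toward 0 or 1. The 85% forecast is closer to 50%, so it is more uncertain. H(93%) ≈ 0.366 bits, H(85%) ≈ 0.610 bits.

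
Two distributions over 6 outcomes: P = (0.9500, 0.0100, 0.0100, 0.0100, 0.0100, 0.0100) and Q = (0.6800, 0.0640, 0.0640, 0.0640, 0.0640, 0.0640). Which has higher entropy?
Q

P is highly concentrated on one outcome (95%), making it nearly deterministic. Q spreads its mass more evenly (max 68%). The more spread-out distribution has higher entropy: H(P) ≈ 0.402 bits, H(Q) ≈ 1.647 bits.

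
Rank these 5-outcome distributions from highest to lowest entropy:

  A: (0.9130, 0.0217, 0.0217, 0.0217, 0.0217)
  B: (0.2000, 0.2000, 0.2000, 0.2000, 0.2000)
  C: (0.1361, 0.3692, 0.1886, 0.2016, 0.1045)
B > C > A

Key insight: Entropy is maximized by uniform distributions and minimized by concentrated distributions.

- Uniform distributions have maximum entropy log₂(5) = 2.3219 bits
- The more "peaked" or concentrated a distribution, the lower its entropy

Entropies:
  H(A) = 0.6004 bits
  H(B) = 2.3219 bits
  H(C) = 2.1825 bits

Ranking: B > C > A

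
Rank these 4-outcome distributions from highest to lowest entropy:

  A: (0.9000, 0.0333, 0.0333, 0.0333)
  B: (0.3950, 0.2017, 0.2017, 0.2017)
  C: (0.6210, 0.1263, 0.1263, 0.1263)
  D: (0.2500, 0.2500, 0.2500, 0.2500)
D > B > C > A

Key insight: Entropy is maximized by uniform distributions and minimized by concentrated distributions.

Entropies:
  H(A) = 0.6275 bits
  H(B) = 1.9269 bits
  H(C) = 1.5580 bits
  H(D) = 2.0000 bits

Ranking: D > B > C > A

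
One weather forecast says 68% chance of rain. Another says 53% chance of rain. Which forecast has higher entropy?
53% forecast

Treat each forecast as a Bernoulli distribution. Binary entropy is maximized at p=0.5 and falls off symmetrically toward 0 or 1. The 53% forecast is closer to 50%, so it is more uncertain. H(68%) ≈ 0.904 bits, H(53%) ≈ 0.997 bits.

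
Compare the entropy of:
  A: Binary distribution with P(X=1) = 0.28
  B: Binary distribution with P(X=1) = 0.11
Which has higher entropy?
A

For binary distributions, entropy is maximized at p=0.5 and decreases as p moves toward 0 or 1.

H(A) = H(0.28) = 0.8555 bits
H(B) = H(0.11) = 0.4999 bits

Distribution A (p=0.28) is closer to uniform (p=0.5), so it has higher entropy.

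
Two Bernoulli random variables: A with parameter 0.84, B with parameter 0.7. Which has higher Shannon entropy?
B

For binary distributions, entropy is maximized at p=0.5 and decreases as p moves toward 0 or 1.

H(A) = H(0.84) = 0.6343 bits
H(B) = H(0.7) = 0.8813 bits

Distribution B (p=0.7) is closer to uniform (p=0.5), so it has higher entropy.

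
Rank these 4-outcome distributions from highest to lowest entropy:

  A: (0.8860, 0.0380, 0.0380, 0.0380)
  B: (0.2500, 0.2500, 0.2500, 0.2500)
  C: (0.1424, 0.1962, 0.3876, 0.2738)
B > C > A

Key insight: Entropy is maximized by uniform distributions and minimized by concentrated distributions.

- Uniform distributions have maximum entropy log₂(4) = 2.0000 bits
- The more "peaked" or concentrated a distribution, the lower its entropy

Entropies:
  H(A) = 0.6926 bits
  H(B) = 2.0000 bits
  H(C) = 1.9031 bits

Ranking: B > C > A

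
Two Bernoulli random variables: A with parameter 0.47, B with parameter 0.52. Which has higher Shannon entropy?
B

For binary distributions, entropy is maximized at p=0.5 and decreases as p moves toward 0 or 1.

H(A) = H(0.47) = 0.9974 bits
H(B) = H(0.52) = 0.9988 bits

Distribution B (p=0.52) is closer to uniform (p=0.5), so it has higher entropy.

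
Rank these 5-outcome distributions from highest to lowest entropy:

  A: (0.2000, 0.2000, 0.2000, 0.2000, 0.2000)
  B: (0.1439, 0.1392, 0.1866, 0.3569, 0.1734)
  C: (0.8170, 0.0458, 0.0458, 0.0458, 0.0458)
A > B > C

Key insight: Entropy is maximized by uniform distributions and minimized by concentrated distributions.

- Uniform distributions have maximum entropy log₂(5) = 2.3219 bits
- The more "peaked" or concentrated a distribution, the lower its entropy

Entropies:
  H(A) = 2.3219 bits
  H(B) = 2.2192 bits
  H(C) = 1.0526 bits

Ranking: A > B > C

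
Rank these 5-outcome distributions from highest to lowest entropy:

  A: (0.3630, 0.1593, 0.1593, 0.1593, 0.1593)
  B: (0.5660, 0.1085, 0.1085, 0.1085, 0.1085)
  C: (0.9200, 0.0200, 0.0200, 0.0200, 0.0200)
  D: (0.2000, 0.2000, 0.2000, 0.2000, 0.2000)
D > A > B > C

Key insight: Entropy is maximized by uniform distributions and minimized by concentrated distributions.

Entropies:
  H(A) = 2.2191 bits
  H(B) = 1.8554 bits
  H(C) = 0.5622 bits
  H(D) = 2.3219 bits

Ranking: D > A > B > C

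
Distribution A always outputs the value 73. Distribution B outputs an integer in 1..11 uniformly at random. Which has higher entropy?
B

A is deterministic, so H(A) = 0. B is uniform over 11 outcomes, so H(B) = log₂(11) = 3.459 bits. Any distribution with genuine randomness has higher entropy than a deterministic one.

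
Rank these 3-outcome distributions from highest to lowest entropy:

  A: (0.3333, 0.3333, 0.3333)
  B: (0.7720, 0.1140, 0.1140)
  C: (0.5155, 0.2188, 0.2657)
A > C > B

Key insight: Entropy is maximized by uniform distributions and minimized by concentrated distributions.

- Uniform distributions have maximum entropy log₂(3) = 1.5850 bits
- The more "peaked" or concentrated a distribution, the lower its entropy

Entropies:
  H(A) = 1.5850 bits
  H(B) = 1.0025 bits
  H(C) = 1.4805 bits

Ranking: A > C > B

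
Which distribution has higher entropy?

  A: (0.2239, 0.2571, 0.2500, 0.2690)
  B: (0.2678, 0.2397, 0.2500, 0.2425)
B

Both distributions are close to uniform, making this a harder comparison.

H(A) = 1.9968 bits
H(B) = 1.9986 bits

The distribution closer to uniform has higher entropy.
Answer: B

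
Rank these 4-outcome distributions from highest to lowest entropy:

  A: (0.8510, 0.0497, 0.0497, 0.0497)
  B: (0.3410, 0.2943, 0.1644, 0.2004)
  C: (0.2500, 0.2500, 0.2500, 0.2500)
C > B > A

Key insight: Entropy is maximized by uniform distributions and minimized by concentrated distributions.

- Uniform distributions have maximum entropy log₂(4) = 2.0000 bits
- The more "peaked" or concentrated a distribution, the lower its entropy

Entropies:
  H(A) = 0.8435 bits
  H(B) = 1.9415 bits
  H(C) = 2.0000 bits

Ranking: C > B > A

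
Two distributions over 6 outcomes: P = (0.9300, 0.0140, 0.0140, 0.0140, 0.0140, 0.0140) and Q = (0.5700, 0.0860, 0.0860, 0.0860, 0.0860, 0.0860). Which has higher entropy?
Q

P is highly concentrated on one outcome (93%), making it nearly deterministic. Q spreads its mass more evenly (max 57%). The more spread-out distribution has higher entropy: H(P) ≈ 0.528 bits, H(Q) ≈ 1.984 bits.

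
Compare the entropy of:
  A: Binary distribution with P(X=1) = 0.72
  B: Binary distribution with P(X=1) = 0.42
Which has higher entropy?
B

For binary distributions, entropy is maximized at p=0.5 and decreases as p moves toward 0 or 1.

H(A) = H(0.72) = 0.8555 bits
H(B) = H(0.42) = 0.9815 bits

Distribution B (p=0.42) is closer to uniform (p=0.5), so it has higher entropy.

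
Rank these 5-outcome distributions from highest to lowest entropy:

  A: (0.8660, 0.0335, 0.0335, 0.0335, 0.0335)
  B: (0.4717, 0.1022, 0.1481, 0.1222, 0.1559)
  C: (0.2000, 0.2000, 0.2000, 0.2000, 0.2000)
C > B > A

Key insight: Entropy is maximized by uniform distributions and minimized by concentrated distributions.

- Uniform distributions have maximum entropy log₂(5) = 2.3219 bits
- The more "peaked" or concentrated a distribution, the lower its entropy

Entropies:
  H(A) = 0.8363 bits
  H(B) = 2.0442 bits
  H(C) = 2.3219 bits

Ranking: C > B > A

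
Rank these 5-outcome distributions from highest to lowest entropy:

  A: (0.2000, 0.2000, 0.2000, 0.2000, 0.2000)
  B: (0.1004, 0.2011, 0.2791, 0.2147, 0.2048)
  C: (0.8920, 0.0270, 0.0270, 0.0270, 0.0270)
A > B > C

Key insight: Entropy is maximized by uniform distributions and minimized by concentrated distributions.

- Uniform distributions have maximum entropy log₂(5) = 2.3219 bits
- The more "peaked" or concentrated a distribution, the lower its entropy

Entropies:
  H(A) = 2.3219 bits
  H(B) = 2.2571 bits
  H(C) = 0.7099 bits

Ranking: A > B > C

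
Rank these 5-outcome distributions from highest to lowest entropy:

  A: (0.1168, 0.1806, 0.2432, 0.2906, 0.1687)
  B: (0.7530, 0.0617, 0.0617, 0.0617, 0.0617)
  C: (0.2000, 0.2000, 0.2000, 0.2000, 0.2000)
C > A > B

Key insight: Entropy is maximized by uniform distributions and minimized by concentrated distributions.

- Uniform distributions have maximum entropy log₂(5) = 2.3219 bits
- The more "peaked" or concentrated a distribution, the lower its entropy

Entropies:
  H(A) = 2.2551 bits
  H(B) = 1.3005 bits
  H(C) = 2.3219 bits

Ranking: C > A > B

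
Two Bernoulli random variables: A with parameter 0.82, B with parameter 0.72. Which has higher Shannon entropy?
B

For binary distributions, entropy is maximized at p=0.5 and decreases as p moves toward 0 or 1.

H(A) = H(0.82) = 0.6801 bits
H(B) = H(0.72) = 0.8555 bits

Distribution B (p=0.72) is closer to uniform (p=0.5), so it has higher entropy.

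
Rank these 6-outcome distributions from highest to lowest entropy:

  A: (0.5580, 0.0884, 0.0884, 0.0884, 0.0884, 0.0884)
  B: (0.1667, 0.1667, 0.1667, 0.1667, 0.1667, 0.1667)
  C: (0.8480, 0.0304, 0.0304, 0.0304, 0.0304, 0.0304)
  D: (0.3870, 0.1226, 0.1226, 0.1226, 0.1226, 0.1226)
B > D > A > C

Key insight: Entropy is maximized by uniform distributions and minimized by concentrated distributions.

Entropies:
  H(A) = 2.0166 bits
  H(B) = 2.5850 bits
  H(C) = 0.9678 bits
  H(D) = 2.3862 bits

Ranking: B > D > A > C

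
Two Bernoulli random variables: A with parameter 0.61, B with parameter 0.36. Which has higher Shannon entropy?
A

For binary distributions, entropy is maximized at p=0.5 and decreases as p moves toward 0 or 1.

H(A) = H(0.61) = 0.9648 bits
H(B) = H(0.36) = 0.9427 bits

Distribution A (p=0.61) is closer to uniform (p=0.5), so it has higher entropy.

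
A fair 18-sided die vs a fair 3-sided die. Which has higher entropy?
18-sided die

Both are uniform distributions; for uniform over n outcomes, H = log₂(n). H(18-sided) = log₂(18) = 4.170 bits and H(3-sided) = log₂(3) = 1.585 bits. More outcomes in a uniform distribution means higher entropy.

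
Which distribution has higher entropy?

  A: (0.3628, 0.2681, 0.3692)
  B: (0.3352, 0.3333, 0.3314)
B

Both distributions are close to uniform, making this a harder comparison.

H(A) = 1.5706 bits
H(B) = 1.5849 bits

The distribution closer to uniform has higher entropy.
Answer: B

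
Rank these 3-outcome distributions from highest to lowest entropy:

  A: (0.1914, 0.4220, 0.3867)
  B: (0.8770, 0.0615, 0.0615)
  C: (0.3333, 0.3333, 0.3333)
C > A > B

Key insight: Entropy is maximized by uniform distributions and minimized by concentrated distributions.

- Uniform distributions have maximum entropy log₂(3) = 1.5850 bits
- The more "peaked" or concentrated a distribution, the lower its entropy

Entropies:
  H(A) = 1.5118 bits
  H(B) = 0.6609 bits
  H(C) = 1.5850 bits

Ranking: C > A > B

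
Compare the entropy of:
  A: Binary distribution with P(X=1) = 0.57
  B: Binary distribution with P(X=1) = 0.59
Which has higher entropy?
A

For binary distributions, entropy is maximized at p=0.5 and decreases as p moves toward 0 or 1.

H(A) = H(0.57) = 0.9858 bits
H(B) = H(0.59) = 0.9765 bits

Distribution A (p=0.57) is closer to uniform (p=0.5), so it has higher entropy.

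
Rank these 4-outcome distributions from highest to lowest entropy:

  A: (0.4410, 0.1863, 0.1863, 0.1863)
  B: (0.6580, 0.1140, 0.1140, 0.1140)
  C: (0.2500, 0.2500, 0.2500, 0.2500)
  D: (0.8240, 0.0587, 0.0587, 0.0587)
C > A > B > D

Key insight: Entropy is maximized by uniform distributions and minimized by concentrated distributions.

Entropies:
  H(A) = 1.8759 bits
  H(B) = 1.4688 bits
  H(C) = 2.0000 bits
  H(D) = 0.9502 bits

Ranking: C > A > B > D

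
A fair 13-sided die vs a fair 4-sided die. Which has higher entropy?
13-sided die

Both are uniform distributions; for uniform over n outcomes, H = log₂(n). H(13-sided) = log₂(13) = 3.700 bits and H(4-sided) = log₂(4) = 2.000 bits. More outcomes in a uniform distribution means higher entropy.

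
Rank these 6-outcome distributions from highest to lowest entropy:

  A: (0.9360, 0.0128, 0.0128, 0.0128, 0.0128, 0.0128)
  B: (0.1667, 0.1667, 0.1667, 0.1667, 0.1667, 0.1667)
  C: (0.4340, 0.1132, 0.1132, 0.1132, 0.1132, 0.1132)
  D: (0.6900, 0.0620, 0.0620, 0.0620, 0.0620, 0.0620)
B > C > D > A

Key insight: Entropy is maximized by uniform distributions and minimized by concentrated distributions.

Entropies:
  H(A) = 0.4917 bits
  H(B) = 2.5850 bits
  H(C) = 2.3016 bits
  H(D) = 1.6130 bits

Ranking: B > C > D > A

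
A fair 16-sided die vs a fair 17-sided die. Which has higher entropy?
17-sided die

Both are uniform distributions; for uniform over n outcomes, H = log₂(n). H(16-sided) = log₂(16) = 4.000 bits and H(17-sided) = log₂(17) = 4.087 bits. More outcomes in a uniform distribution means higher entropy.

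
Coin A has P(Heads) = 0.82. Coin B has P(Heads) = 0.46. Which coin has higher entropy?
B

For binary distributions, entropy is maximized at p=0.5 and decreases as p moves toward 0 or 1.

H(A) = H(0.82) = 0.6801 bits
H(B) = H(0.46) = 0.9954 bits

Distribution B (p=0.46) is closer to uniform (p=0.5), so it has higher entropy.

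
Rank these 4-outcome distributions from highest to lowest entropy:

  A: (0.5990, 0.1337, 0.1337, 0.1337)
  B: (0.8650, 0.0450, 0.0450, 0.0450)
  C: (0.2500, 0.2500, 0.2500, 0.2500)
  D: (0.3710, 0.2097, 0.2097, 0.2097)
C > D > A > B

Key insight: Entropy is maximized by uniform distributions and minimized by concentrated distributions.

Entropies:
  H(A) = 1.6071 bits
  H(B) = 0.7850 bits
  H(C) = 2.0000 bits
  H(D) = 1.9484 bits

Ranking: C > D > A > B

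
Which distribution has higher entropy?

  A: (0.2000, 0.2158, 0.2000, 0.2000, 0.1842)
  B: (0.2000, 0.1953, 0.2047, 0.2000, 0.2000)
B

Both distributions are close to uniform, making this a harder comparison.

H(A) = 2.3201 bits
H(B) = 2.3218 bits

The distribution closer to uniform has higher entropy.
Answer: B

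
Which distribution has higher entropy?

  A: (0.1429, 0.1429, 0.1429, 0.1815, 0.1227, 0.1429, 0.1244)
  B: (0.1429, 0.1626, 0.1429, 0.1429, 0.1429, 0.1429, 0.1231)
B

Both distributions are close to uniform, making this a harder comparison.

H(A) = 2.7965 bits
H(B) = 2.8034 bits

The distribution closer to uniform has higher entropy.
Answer: B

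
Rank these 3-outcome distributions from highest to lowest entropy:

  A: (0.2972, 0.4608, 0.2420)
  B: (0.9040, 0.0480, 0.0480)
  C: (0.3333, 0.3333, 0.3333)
C > A > B

Key insight: Entropy is maximized by uniform distributions and minimized by concentrated distributions.

- Uniform distributions have maximum entropy log₂(3) = 1.5850 bits
- The more "peaked" or concentrated a distribution, the lower its entropy

Entropies:
  H(A) = 1.5307 bits
  H(B) = 0.5522 bits
  H(C) = 1.5850 bits

Ranking: C > A > B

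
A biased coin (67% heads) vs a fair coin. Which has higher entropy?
Fair coin

The fair coin is uniform (p=0.5), maximizing binary entropy at 1 bit. The biased coin has H(0.67) ≈ 0.915 bits — its outcome is more predictable, so its entropy is lower.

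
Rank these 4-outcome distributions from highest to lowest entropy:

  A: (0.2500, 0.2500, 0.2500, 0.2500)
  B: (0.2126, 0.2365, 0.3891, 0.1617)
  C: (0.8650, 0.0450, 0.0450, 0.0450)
A > B > C

Key insight: Entropy is maximized by uniform distributions and minimized by concentrated distributions.

- Uniform distributions have maximum entropy log₂(4) = 2.0000 bits
- The more "peaked" or concentrated a distribution, the lower its entropy

Entropies:
  H(A) = 2.0000 bits
  H(B) = 1.9218 bits
  H(C) = 0.7850 bits

Ranking: A > B > C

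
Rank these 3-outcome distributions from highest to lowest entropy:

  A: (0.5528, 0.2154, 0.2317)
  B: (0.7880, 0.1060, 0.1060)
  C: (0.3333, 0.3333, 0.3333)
C > A > B

Key insight: Entropy is maximized by uniform distributions and minimized by concentrated distributions.

- Uniform distributions have maximum entropy log₂(3) = 1.5850 bits
- The more "peaked" or concentrated a distribution, the lower its entropy

Entropies:
  H(A) = 1.4387 bits
  H(B) = 0.9573 bits
  H(C) = 1.5850 bits

Ranking: C > A > B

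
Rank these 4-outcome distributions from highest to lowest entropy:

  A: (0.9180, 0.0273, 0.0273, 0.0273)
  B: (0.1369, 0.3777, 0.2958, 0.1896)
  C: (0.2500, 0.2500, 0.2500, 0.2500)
C > B > A

Key insight: Entropy is maximized by uniform distributions and minimized by concentrated distributions.

- Uniform distributions have maximum entropy log₂(4) = 2.0000 bits
- The more "peaked" or concentrated a distribution, the lower its entropy

Entropies:
  H(A) = 0.5392 bits
  H(B) = 1.8980 bits
  H(C) = 2.0000 bits

Ranking: C > B > A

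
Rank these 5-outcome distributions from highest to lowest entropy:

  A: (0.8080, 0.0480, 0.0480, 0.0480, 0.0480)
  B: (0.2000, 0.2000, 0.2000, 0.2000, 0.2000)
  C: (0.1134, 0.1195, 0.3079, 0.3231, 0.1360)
B > C > A

Key insight: Entropy is maximized by uniform distributions and minimized by concentrated distributions.

- Uniform distributions have maximum entropy log₂(5) = 2.3219 bits
- The more "peaked" or concentrated a distribution, the lower its entropy

Entropies:
  H(A) = 1.0896 bits
  H(B) = 2.3219 bits
  H(C) = 2.1639 bits

Ranking: B > C > A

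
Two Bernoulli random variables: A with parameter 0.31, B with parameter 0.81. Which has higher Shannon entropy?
A

For binary distributions, entropy is maximized at p=0.5 and decreases as p moves toward 0 or 1.

H(A) = H(0.31) = 0.8932 bits
H(B) = H(0.81) = 0.7015 bits

Distribution A (p=0.31) is closer to uniform (p=0.5), so it has higher entropy.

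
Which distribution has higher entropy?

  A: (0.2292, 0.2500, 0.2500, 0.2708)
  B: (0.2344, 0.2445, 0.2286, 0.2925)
A

Both distributions are close to uniform, making this a harder comparison.

H(A) = 1.9975 bits
H(B) = 1.9929 bits

The distribution closer to uniform has higher entropy.
Answer: A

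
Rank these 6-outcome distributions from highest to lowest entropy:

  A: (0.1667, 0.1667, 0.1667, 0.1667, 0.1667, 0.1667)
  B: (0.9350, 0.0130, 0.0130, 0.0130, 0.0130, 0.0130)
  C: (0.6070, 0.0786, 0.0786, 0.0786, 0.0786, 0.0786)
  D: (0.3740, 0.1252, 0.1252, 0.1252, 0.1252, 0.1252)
A > D > C > B

Key insight: Entropy is maximized by uniform distributions and minimized by concentrated distributions.

Entropies:
  H(A) = 2.5850 bits
  H(B) = 0.4979 bits
  H(C) = 1.8792 bits
  H(D) = 2.4072 bits

Ranking: A > D > C > B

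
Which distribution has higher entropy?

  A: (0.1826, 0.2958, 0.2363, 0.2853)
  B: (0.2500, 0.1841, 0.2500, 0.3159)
A

Both distributions are close to uniform, making this a harder comparison.

H(A) = 1.9758 bits
H(B) = 1.9747 bits

The distribution closer to uniform has higher entropy.
Answer: A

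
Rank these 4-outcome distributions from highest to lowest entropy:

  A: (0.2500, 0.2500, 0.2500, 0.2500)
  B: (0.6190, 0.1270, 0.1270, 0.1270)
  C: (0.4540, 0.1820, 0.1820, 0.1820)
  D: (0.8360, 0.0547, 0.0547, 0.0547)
A > C > B > D

Key insight: Entropy is maximized by uniform distributions and minimized by concentrated distributions.

Entropies:
  H(A) = 2.0000 bits
  H(B) = 1.5626 bits
  H(C) = 1.8593 bits
  H(D) = 0.9037 bits

Ranking: A > C > B > D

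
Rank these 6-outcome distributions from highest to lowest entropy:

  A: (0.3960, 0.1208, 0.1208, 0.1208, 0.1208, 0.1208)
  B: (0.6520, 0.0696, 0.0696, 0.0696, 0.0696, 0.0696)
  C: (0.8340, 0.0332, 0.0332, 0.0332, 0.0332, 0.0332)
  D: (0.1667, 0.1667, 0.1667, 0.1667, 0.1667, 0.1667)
D > A > B > C

Key insight: Entropy is maximized by uniform distributions and minimized by concentrated distributions.

Entropies:
  H(A) = 2.3710 bits
  H(B) = 1.7403 bits
  H(C) = 1.0339 bits
  H(D) = 2.5850 bits

Ranking: D > A > B > C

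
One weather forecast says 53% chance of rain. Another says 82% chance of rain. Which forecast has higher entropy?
53% forecast

Treat each forecast as a Bernoulli distribution. Binary entropy is maximized at p=0.5 and falls off symmetrically toward 0 or 1. The 53% forecast is closer to 50%, so it is more uncertain. H(53%) ≈ 0.997 bits, H(82%) ≈ 0.680 bits.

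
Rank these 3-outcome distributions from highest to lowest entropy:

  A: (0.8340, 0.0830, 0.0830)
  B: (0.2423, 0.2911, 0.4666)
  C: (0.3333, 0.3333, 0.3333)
C > B > A

Key insight: Entropy is maximized by uniform distributions and minimized by concentrated distributions.

- Uniform distributions have maximum entropy log₂(3) = 1.5850 bits
- The more "peaked" or concentrated a distribution, the lower its entropy

Entropies:
  H(A) = 0.8145 bits
  H(B) = 1.5270 bits
  H(C) = 1.5850 bits

Ranking: C > B > A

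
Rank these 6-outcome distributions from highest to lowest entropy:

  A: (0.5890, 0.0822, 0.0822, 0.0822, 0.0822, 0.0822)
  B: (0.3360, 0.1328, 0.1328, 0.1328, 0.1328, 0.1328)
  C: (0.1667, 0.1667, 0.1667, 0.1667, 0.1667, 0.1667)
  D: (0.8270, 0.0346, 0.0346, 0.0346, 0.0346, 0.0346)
C > B > A > D

Key insight: Entropy is maximized by uniform distributions and minimized by concentrated distributions.

Entropies:
  H(A) = 1.9313 bits
  H(B) = 2.4627 bits
  H(C) = 2.5850 bits
  H(D) = 1.0662 bits

Ranking: C > B > A > D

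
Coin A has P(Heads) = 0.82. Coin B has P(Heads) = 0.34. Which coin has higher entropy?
B

For binary distributions, entropy is maximized at p=0.5 and decreases as p moves toward 0 or 1.

H(A) = H(0.82) = 0.6801 bits
H(B) = H(0.34) = 0.9248 bits

Distribution B (p=0.34) is closer to uniform (p=0.5), so it has higher entropy.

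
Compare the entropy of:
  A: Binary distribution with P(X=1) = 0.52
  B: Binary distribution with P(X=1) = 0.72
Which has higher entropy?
A

For binary distributions, entropy is maximized at p=0.5 and decreases as p moves toward 0 or 1.

H(A) = H(0.52) = 0.9988 bits
H(B) = H(0.72) = 0.8555 bits

Distribution A (p=0.52) is closer to uniform (p=0.5), so it has higher entropy.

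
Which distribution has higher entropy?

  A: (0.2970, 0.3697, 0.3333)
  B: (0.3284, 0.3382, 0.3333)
B

Both distributions are close to uniform, making this a harder comparison.

H(A) = 1.5792 bits
H(B) = 1.5849 bits

The distribution closer to uniform has higher entropy.
Answer: B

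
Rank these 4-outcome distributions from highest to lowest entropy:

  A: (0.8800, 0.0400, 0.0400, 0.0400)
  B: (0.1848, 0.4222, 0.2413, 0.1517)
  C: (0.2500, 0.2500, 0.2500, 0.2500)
C > B > A

Key insight: Entropy is maximized by uniform distributions and minimized by concentrated distributions.

- Uniform distributions have maximum entropy log₂(4) = 2.0000 bits
- The more "peaked" or concentrated a distribution, the lower its entropy

Entropies:
  H(A) = 0.7196 bits
  H(B) = 1.8831 bits
  H(C) = 2.0000 bits

Ranking: C > B > A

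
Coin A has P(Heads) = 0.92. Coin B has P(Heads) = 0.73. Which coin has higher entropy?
B

For binary distributions, entropy is maximized at p=0.5 and decreases as p moves toward 0 or 1.

H(A) = H(0.92) = 0.4022 bits
H(B) = H(0.73) = 0.8415 bits

Distribution B (p=0.73) is closer to uniform (p=0.5), so it has higher entropy.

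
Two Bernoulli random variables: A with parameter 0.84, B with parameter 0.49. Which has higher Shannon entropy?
B

For binary distributions, entropy is maximized at p=0.5 and decreases as p moves toward 0 or 1.

H(A) = H(0.84) = 0.6343 bits
H(B) = H(0.49) = 0.9997 bits

Distribution B (p=0.49) is closer to uniform (p=0.5), so it has higher entropy.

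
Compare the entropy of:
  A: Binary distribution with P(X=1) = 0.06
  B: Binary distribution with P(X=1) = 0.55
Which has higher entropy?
B

For binary distributions, entropy is maximized at p=0.5 and decreases as p moves toward 0 or 1.

H(A) = H(0.06) = 0.3274 bits
H(B) = H(0.55) = 0.9928 bits

Distribution B (p=0.55) is closer to uniform (p=0.5), so it has higher entropy.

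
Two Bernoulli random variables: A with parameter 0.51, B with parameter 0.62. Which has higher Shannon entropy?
A

For binary distributions, entropy is maximized at p=0.5 and decreases as p moves toward 0 or 1.

H(A) = H(0.51) = 0.9997 bits
H(B) = H(0.62) = 0.9580 bits

Distribution A (p=0.51) is closer to uniform (p=0.5), so it has higher entropy.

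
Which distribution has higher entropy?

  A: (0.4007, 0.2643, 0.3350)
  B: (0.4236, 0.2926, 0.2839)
A

Both distributions are close to uniform, making this a harder comparison.

H(A) = 1.5646 bits
H(B) = 1.5594 bits

The distribution closer to uniform has higher entropy.
Answer: A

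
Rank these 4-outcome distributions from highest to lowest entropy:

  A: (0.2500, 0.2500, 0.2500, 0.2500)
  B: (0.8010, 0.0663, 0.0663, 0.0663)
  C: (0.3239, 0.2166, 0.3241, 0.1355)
A > C > B

Key insight: Entropy is maximized by uniform distributions and minimized by concentrated distributions.

- Uniform distributions have maximum entropy log₂(4) = 2.0000 bits
- The more "peaked" or concentrated a distribution, the lower its entropy

Entropies:
  H(A) = 2.0000 bits
  H(B) = 1.0353 bits
  H(C) = 1.9223 bits

Ranking: A > C > B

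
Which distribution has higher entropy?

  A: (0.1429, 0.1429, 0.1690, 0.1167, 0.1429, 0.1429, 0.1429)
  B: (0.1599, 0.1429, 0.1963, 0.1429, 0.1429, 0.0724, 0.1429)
A

Both distributions are close to uniform, making this a harder comparison.

H(A) = 2.8004 bits
H(B) = 2.7624 bits

The distribution closer to uniform has higher entropy.
Answer: A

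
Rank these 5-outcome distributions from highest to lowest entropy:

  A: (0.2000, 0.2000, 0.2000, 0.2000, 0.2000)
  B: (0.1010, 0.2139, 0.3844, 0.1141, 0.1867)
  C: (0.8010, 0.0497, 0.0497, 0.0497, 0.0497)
A > B > C

Key insight: Entropy is maximized by uniform distributions and minimized by concentrated distributions.

- Uniform distributions have maximum entropy log₂(5) = 2.3219 bits
- The more "peaked" or concentrated a distribution, the lower its entropy

Entropies:
  H(A) = 2.3219 bits
  H(B) = 2.1495 bits
  H(C) = 1.1179 bits

Ranking: A > B > C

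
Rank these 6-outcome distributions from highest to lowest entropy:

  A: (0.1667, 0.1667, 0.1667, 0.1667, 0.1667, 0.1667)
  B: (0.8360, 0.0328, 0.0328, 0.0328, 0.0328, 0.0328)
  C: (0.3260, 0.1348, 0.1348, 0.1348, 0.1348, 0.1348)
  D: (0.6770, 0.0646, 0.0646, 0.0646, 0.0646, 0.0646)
A > C > D > B

Key insight: Entropy is maximized by uniform distributions and minimized by concentrated distributions.

Entropies:
  H(A) = 2.5850 bits
  H(B) = 1.0246 bits
  H(C) = 2.4758 bits
  H(D) = 1.6576 bits

Ranking: A > C > D > B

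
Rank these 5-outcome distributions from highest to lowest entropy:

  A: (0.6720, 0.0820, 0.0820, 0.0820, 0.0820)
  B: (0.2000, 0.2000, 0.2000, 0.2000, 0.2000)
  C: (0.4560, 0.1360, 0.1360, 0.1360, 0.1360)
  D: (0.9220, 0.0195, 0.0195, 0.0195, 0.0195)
B > C > A > D

Key insight: Entropy is maximized by uniform distributions and minimized by concentrated distributions.

Entropies:
  H(A) = 1.5689 bits
  H(B) = 2.3219 bits
  H(C) = 2.0824 bits
  H(D) = 0.5511 bits

Ranking: B > C > A > D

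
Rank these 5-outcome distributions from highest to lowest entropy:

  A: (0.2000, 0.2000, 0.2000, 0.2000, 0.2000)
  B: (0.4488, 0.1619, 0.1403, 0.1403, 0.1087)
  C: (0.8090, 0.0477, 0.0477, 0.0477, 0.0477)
A > B > C

Key insight: Entropy is maximized by uniform distributions and minimized by concentrated distributions.

- Uniform distributions have maximum entropy log₂(5) = 2.3219 bits
- The more "peaked" or concentrated a distribution, the lower its entropy

Entropies:
  H(A) = 2.3219 bits
  H(B) = 2.0871 bits
  H(C) = 1.0856 bits

Ranking: A > B > C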